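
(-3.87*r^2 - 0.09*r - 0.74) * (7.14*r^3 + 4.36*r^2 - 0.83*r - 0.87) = -27.6318*r^5 - 17.5158*r^4 - 2.4639*r^3 + 0.2152*r^2 + 0.6925*r + 0.6438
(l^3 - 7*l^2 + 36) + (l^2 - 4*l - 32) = l^3 - 6*l^2 - 4*l + 4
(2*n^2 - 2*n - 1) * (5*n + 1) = 10*n^3 - 8*n^2 - 7*n - 1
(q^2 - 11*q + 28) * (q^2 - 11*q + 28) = q^4 - 22*q^3 + 177*q^2 - 616*q + 784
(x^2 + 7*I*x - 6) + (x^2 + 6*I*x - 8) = 2*x^2 + 13*I*x - 14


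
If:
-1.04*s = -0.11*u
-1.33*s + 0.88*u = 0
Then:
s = 0.00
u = 0.00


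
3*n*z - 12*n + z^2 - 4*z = (3*n + z)*(z - 4)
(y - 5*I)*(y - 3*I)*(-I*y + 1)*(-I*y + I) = -y^4 + y^3 + 7*I*y^3 + 7*y^2 - 7*I*y^2 - 7*y + 15*I*y - 15*I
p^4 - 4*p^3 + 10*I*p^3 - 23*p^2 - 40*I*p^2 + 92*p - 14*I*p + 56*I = (p - 4)*(p + I)*(p + 2*I)*(p + 7*I)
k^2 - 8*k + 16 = (k - 4)^2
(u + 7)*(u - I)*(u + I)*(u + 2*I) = u^4 + 7*u^3 + 2*I*u^3 + u^2 + 14*I*u^2 + 7*u + 2*I*u + 14*I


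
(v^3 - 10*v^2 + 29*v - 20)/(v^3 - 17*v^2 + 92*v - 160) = (v - 1)/(v - 8)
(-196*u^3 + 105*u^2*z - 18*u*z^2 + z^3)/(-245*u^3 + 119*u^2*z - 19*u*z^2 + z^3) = (-4*u + z)/(-5*u + z)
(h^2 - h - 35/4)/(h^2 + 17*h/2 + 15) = (h - 7/2)/(h + 6)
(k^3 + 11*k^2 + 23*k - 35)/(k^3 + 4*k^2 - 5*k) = (k + 7)/k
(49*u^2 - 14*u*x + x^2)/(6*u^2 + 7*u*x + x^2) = (49*u^2 - 14*u*x + x^2)/(6*u^2 + 7*u*x + x^2)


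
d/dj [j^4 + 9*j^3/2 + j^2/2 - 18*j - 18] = 4*j^3 + 27*j^2/2 + j - 18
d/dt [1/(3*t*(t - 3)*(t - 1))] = (-t*(t - 3) - t*(t - 1) - (t - 3)*(t - 1))/(3*t^2*(t - 3)^2*(t - 1)^2)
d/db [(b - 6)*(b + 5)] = 2*b - 1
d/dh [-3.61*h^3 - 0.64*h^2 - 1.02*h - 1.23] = -10.83*h^2 - 1.28*h - 1.02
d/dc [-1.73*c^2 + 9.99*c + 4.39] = 9.99 - 3.46*c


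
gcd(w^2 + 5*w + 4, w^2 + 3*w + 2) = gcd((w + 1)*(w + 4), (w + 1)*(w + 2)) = w + 1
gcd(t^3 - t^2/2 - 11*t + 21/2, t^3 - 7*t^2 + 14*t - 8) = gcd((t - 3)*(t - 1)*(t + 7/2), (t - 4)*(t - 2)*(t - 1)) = t - 1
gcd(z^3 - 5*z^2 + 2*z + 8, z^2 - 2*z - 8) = z - 4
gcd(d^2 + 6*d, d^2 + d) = d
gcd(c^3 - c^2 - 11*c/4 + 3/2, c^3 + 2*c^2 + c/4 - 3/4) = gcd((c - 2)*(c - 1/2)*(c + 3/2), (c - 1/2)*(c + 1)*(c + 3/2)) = c^2 + c - 3/4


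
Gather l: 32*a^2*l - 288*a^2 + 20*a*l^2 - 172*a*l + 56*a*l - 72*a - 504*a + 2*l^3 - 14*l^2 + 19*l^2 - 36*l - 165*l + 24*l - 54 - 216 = -288*a^2 - 576*a + 2*l^3 + l^2*(20*a + 5) + l*(32*a^2 - 116*a - 177) - 270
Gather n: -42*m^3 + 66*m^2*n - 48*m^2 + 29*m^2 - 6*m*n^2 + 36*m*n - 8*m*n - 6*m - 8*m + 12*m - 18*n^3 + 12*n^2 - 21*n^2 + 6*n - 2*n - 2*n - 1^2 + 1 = -42*m^3 - 19*m^2 - 2*m - 18*n^3 + n^2*(-6*m - 9) + n*(66*m^2 + 28*m + 2)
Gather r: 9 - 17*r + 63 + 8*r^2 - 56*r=8*r^2 - 73*r + 72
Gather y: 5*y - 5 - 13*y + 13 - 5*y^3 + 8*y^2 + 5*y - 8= -5*y^3 + 8*y^2 - 3*y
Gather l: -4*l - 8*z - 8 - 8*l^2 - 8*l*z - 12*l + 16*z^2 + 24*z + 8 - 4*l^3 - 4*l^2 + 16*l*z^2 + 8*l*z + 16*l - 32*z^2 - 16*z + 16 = -4*l^3 - 12*l^2 + 16*l*z^2 - 16*z^2 + 16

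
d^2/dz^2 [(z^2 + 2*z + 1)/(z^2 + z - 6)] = 2*(z^3 + 21*z^2 + 39*z + 55)/(z^6 + 3*z^5 - 15*z^4 - 35*z^3 + 90*z^2 + 108*z - 216)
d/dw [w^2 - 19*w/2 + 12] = 2*w - 19/2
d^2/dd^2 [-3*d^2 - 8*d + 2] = -6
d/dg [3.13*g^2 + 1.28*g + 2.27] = 6.26*g + 1.28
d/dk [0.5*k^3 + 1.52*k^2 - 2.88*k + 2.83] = 1.5*k^2 + 3.04*k - 2.88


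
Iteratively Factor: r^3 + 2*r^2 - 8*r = (r - 2)*(r^2 + 4*r) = (r - 2)*(r + 4)*(r)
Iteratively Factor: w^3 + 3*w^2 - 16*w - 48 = (w - 4)*(w^2 + 7*w + 12) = (w - 4)*(w + 4)*(w + 3)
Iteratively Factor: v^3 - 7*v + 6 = (v - 1)*(v^2 + v - 6) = (v - 1)*(v + 3)*(v - 2)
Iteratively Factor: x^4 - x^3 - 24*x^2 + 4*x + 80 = (x + 2)*(x^3 - 3*x^2 - 18*x + 40) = (x - 2)*(x + 2)*(x^2 - x - 20) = (x - 5)*(x - 2)*(x + 2)*(x + 4)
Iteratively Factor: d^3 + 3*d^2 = (d)*(d^2 + 3*d) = d^2*(d + 3)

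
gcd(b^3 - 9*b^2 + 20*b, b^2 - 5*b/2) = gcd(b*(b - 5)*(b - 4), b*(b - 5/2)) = b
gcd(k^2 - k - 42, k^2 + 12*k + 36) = k + 6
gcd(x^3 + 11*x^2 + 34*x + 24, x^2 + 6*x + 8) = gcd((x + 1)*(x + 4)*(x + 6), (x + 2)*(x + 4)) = x + 4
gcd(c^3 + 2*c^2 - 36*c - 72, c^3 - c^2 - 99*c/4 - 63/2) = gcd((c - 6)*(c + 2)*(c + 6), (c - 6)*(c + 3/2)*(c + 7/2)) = c - 6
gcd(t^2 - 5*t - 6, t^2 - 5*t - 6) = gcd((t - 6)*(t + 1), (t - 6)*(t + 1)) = t^2 - 5*t - 6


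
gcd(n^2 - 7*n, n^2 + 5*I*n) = n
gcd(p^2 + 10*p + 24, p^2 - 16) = p + 4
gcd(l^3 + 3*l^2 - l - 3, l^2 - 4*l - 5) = l + 1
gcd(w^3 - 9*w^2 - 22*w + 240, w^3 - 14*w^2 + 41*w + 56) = w - 8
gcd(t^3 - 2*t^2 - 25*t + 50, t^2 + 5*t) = t + 5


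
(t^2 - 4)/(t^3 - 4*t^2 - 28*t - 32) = (t - 2)/(t^2 - 6*t - 16)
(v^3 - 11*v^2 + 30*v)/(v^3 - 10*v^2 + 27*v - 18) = v*(v - 5)/(v^2 - 4*v + 3)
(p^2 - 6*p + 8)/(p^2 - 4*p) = (p - 2)/p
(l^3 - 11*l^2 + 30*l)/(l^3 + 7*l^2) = (l^2 - 11*l + 30)/(l*(l + 7))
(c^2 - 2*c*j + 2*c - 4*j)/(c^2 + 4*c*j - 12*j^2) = (c + 2)/(c + 6*j)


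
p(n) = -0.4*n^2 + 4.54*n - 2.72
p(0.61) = -0.10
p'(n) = 4.54 - 0.8*n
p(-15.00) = -160.82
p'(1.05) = 3.70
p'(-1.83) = 6.00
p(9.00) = 5.74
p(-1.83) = -12.37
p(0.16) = -2.00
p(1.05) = 1.61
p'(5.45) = 0.18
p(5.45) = 10.14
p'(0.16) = 4.41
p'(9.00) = -2.66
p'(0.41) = 4.21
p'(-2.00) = 6.14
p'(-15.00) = 16.54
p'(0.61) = 4.05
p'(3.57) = 1.68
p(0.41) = -0.93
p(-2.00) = -13.40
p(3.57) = 8.39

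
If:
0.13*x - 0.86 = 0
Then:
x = 6.62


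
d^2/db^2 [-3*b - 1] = 0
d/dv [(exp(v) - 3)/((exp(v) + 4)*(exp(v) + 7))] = (-exp(2*v) + 6*exp(v) + 61)*exp(v)/(exp(4*v) + 22*exp(3*v) + 177*exp(2*v) + 616*exp(v) + 784)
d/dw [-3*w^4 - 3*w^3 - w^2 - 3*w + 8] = -12*w^3 - 9*w^2 - 2*w - 3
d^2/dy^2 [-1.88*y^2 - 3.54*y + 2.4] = -3.76000000000000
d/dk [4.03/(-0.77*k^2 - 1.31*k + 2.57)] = (6.2062*k + 5.2793)/(0.77*k^2 + 1.31*k - 2.57)^2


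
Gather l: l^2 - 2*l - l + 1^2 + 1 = l^2 - 3*l + 2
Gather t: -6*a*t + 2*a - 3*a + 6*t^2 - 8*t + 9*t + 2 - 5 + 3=-a + 6*t^2 + t*(1 - 6*a)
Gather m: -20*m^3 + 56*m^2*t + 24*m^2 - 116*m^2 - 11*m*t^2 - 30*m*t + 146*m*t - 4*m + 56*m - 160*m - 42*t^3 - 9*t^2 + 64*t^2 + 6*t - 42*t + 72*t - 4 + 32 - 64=-20*m^3 + m^2*(56*t - 92) + m*(-11*t^2 + 116*t - 108) - 42*t^3 + 55*t^2 + 36*t - 36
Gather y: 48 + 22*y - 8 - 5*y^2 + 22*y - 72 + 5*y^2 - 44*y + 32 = 0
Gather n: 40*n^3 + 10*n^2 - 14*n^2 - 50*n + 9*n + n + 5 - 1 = 40*n^3 - 4*n^2 - 40*n + 4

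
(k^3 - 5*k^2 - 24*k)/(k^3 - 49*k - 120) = k/(k + 5)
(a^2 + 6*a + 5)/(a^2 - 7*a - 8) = (a + 5)/(a - 8)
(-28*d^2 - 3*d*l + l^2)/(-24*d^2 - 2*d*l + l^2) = (7*d - l)/(6*d - l)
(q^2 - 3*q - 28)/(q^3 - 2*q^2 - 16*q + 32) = (q - 7)/(q^2 - 6*q + 8)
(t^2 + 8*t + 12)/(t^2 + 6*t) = (t + 2)/t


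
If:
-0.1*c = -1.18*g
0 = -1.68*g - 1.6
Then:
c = -11.24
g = -0.95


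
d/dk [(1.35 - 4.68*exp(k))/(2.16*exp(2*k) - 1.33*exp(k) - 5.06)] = (10.1088*exp(2*k) - 5.832*exp(k) + 25.4763)*exp(k)/(4.6656*exp(4*k) - 5.7456*exp(3*k) - 20.0903*exp(2*k) + 13.4596*exp(k) + 25.6036)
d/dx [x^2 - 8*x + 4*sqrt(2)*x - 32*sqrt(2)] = 2*x - 8 + 4*sqrt(2)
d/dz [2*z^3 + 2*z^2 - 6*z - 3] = 6*z^2 + 4*z - 6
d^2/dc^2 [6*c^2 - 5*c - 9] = 12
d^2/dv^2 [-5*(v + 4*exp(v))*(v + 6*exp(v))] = -50*v*exp(v) - 480*exp(2*v) - 100*exp(v) - 10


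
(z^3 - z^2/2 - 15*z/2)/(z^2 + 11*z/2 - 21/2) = z*(2*z^2 - z - 15)/(2*z^2 + 11*z - 21)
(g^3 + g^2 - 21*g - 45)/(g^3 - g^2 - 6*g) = (-g^3 - g^2 + 21*g + 45)/(g*(-g^2 + g + 6))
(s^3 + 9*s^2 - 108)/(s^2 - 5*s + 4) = (s^3 + 9*s^2 - 108)/(s^2 - 5*s + 4)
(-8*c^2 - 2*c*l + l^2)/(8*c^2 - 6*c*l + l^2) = (-2*c - l)/(2*c - l)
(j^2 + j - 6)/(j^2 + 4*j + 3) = (j - 2)/(j + 1)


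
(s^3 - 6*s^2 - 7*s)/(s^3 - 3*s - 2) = s*(s - 7)/(s^2 - s - 2)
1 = 1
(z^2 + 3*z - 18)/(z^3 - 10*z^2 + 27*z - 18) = (z + 6)/(z^2 - 7*z + 6)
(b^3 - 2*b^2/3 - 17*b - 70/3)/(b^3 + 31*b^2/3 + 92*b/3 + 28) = (b - 5)/(b + 6)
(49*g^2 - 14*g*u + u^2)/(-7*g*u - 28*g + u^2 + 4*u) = (-7*g + u)/(u + 4)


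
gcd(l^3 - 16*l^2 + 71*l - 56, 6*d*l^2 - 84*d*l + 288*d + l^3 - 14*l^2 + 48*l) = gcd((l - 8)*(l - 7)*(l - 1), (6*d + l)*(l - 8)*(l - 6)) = l - 8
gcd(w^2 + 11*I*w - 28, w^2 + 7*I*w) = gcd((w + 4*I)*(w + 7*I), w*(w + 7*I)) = w + 7*I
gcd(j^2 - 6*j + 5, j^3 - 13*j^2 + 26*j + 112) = 1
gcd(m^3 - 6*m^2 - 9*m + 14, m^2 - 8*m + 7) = m^2 - 8*m + 7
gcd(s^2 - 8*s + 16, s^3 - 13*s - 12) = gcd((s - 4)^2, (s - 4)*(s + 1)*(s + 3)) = s - 4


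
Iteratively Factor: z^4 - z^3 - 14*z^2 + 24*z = (z - 2)*(z^3 + z^2 - 12*z) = (z - 3)*(z - 2)*(z^2 + 4*z) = (z - 3)*(z - 2)*(z + 4)*(z)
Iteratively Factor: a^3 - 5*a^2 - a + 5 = (a - 5)*(a^2 - 1) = (a - 5)*(a + 1)*(a - 1)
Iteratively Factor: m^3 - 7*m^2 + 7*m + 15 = (m - 5)*(m^2 - 2*m - 3) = (m - 5)*(m - 3)*(m + 1)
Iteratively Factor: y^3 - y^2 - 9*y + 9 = (y - 3)*(y^2 + 2*y - 3) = (y - 3)*(y - 1)*(y + 3)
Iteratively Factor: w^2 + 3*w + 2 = (w + 2)*(w + 1)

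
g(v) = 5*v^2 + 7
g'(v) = 10*v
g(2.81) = 46.48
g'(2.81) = 28.10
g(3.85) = 81.11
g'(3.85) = 38.50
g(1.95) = 26.01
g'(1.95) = 19.50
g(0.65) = 9.11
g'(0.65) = 6.50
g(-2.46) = 37.26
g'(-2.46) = -24.60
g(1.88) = 24.67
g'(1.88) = 18.80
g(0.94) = 11.42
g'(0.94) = 9.40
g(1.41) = 16.94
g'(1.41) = 14.10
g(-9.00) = 412.00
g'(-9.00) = -90.00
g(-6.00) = 187.00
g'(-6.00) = -60.00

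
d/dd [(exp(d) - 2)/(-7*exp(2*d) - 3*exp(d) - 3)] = ((exp(d) - 2)*(14*exp(d) + 3) - 7*exp(2*d) - 3*exp(d) - 3)*exp(d)/(7*exp(2*d) + 3*exp(d) + 3)^2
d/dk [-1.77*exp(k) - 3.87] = -1.77*exp(k)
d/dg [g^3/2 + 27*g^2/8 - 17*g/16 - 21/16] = 3*g^2/2 + 27*g/4 - 17/16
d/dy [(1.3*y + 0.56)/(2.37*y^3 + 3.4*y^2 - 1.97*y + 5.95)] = (-6.162*y^3 - 8.4016*y^2 - 3.808*y + 8.8382)/(5.6169*y^6 + 16.116*y^5 + 2.2222*y^4 + 14.807*y^3 + 44.3409*y^2 - 23.443*y + 35.4025)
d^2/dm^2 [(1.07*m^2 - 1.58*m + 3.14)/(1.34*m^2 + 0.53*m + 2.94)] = (-7.193924*m^3 + 8.53687200000001*m^2 + 50.727576*m + 0.444579999999999)/(2.406104*m^6 + 2.855004*m^5 + 16.96641*m^4 + 12.676805*m^3 + 37.22481*m^2 + 13.743324*m + 25.412184)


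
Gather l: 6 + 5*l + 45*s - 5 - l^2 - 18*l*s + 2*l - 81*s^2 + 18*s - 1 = -l^2 + l*(7 - 18*s) - 81*s^2 + 63*s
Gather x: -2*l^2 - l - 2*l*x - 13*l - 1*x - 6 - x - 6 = -2*l^2 - 14*l + x*(-2*l - 2) - 12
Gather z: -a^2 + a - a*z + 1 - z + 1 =-a^2 + a + z*(-a - 1) + 2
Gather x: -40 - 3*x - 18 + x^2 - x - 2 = x^2 - 4*x - 60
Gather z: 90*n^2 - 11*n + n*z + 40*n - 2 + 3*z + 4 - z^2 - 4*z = 90*n^2 + 29*n - z^2 + z*(n - 1) + 2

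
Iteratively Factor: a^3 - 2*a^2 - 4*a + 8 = (a - 2)*(a^2 - 4) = (a - 2)*(a + 2)*(a - 2)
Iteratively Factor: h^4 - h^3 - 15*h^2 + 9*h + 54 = (h - 3)*(h^3 + 2*h^2 - 9*h - 18) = (h - 3)^2*(h^2 + 5*h + 6) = (h - 3)^2*(h + 3)*(h + 2)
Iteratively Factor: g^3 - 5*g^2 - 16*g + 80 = (g + 4)*(g^2 - 9*g + 20) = (g - 4)*(g + 4)*(g - 5)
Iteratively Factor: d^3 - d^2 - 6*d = (d + 2)*(d^2 - 3*d) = (d - 3)*(d + 2)*(d)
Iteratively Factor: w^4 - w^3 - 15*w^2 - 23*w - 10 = (w + 1)*(w^3 - 2*w^2 - 13*w - 10) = (w + 1)^2*(w^2 - 3*w - 10) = (w - 5)*(w + 1)^2*(w + 2)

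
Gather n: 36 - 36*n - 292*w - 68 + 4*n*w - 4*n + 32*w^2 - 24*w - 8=n*(4*w - 40) + 32*w^2 - 316*w - 40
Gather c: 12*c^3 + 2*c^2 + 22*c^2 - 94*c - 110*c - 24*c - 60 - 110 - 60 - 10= 12*c^3 + 24*c^2 - 228*c - 240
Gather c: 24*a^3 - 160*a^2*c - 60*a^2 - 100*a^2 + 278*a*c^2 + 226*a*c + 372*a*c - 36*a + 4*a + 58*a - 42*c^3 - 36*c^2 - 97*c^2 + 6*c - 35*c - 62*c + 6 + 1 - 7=24*a^3 - 160*a^2 + 26*a - 42*c^3 + c^2*(278*a - 133) + c*(-160*a^2 + 598*a - 91)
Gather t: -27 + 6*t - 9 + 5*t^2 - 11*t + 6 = 5*t^2 - 5*t - 30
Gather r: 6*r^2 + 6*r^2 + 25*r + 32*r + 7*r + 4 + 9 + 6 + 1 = 12*r^2 + 64*r + 20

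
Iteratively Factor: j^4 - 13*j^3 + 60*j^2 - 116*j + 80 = (j - 2)*(j^3 - 11*j^2 + 38*j - 40) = (j - 4)*(j - 2)*(j^2 - 7*j + 10) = (j - 4)*(j - 2)^2*(j - 5)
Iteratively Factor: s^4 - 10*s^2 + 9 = (s + 1)*(s^3 - s^2 - 9*s + 9) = (s - 1)*(s + 1)*(s^2 - 9) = (s - 1)*(s + 1)*(s + 3)*(s - 3)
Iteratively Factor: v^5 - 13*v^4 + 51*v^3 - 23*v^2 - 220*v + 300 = (v + 2)*(v^4 - 15*v^3 + 81*v^2 - 185*v + 150) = (v - 5)*(v + 2)*(v^3 - 10*v^2 + 31*v - 30) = (v - 5)*(v - 3)*(v + 2)*(v^2 - 7*v + 10) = (v - 5)^2*(v - 3)*(v + 2)*(v - 2)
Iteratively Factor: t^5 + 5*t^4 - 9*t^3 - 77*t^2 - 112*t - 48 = (t + 4)*(t^4 + t^3 - 13*t^2 - 25*t - 12) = (t + 3)*(t + 4)*(t^3 - 2*t^2 - 7*t - 4) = (t - 4)*(t + 3)*(t + 4)*(t^2 + 2*t + 1) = (t - 4)*(t + 1)*(t + 3)*(t + 4)*(t + 1)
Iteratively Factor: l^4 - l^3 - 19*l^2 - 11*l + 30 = (l + 2)*(l^3 - 3*l^2 - 13*l + 15) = (l - 5)*(l + 2)*(l^2 + 2*l - 3) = (l - 5)*(l + 2)*(l + 3)*(l - 1)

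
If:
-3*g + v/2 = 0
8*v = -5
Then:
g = -5/48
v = -5/8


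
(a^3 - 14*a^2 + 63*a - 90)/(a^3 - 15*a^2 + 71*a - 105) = (a - 6)/(a - 7)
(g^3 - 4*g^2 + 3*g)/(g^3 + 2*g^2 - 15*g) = (g - 1)/(g + 5)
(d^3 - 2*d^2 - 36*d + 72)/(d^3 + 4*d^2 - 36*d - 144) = (d - 2)/(d + 4)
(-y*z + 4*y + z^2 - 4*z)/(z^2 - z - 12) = (-y + z)/(z + 3)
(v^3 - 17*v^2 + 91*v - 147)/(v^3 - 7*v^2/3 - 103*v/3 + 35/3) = 3*(v^2 - 10*v + 21)/(3*v^2 + 14*v - 5)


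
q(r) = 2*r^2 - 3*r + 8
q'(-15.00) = -63.00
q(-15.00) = 503.00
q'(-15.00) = -63.00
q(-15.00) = 503.00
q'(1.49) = 2.96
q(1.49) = 7.97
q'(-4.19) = -19.76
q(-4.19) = 55.68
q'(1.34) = 2.36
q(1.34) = 7.57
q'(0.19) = -2.24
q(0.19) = 7.50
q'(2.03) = 5.12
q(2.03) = 10.15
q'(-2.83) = -14.32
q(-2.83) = 32.51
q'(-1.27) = -8.08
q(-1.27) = 15.04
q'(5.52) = 19.08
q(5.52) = 52.38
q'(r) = 4*r - 3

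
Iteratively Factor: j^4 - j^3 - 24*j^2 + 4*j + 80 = (j + 4)*(j^3 - 5*j^2 - 4*j + 20) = (j - 2)*(j + 4)*(j^2 - 3*j - 10) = (j - 5)*(j - 2)*(j + 4)*(j + 2)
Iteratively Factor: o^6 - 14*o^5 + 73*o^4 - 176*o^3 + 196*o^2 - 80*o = (o - 5)*(o^5 - 9*o^4 + 28*o^3 - 36*o^2 + 16*o) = o*(o - 5)*(o^4 - 9*o^3 + 28*o^2 - 36*o + 16) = o*(o - 5)*(o - 2)*(o^3 - 7*o^2 + 14*o - 8) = o*(o - 5)*(o - 4)*(o - 2)*(o^2 - 3*o + 2) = o*(o - 5)*(o - 4)*(o - 2)^2*(o - 1)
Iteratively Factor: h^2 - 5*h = (h)*(h - 5)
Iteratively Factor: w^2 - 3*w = (w - 3)*(w)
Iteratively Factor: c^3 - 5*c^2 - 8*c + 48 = (c + 3)*(c^2 - 8*c + 16) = (c - 4)*(c + 3)*(c - 4)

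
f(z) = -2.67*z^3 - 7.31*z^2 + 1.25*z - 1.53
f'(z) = -8.01*z^2 - 14.62*z + 1.25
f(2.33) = -72.08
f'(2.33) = -76.30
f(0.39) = -2.31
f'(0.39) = -5.67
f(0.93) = -8.84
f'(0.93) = -19.27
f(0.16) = -1.53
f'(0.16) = -1.29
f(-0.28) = -2.39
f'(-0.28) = 4.72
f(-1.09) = -8.12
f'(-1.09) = 7.67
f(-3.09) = 3.59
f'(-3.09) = -30.05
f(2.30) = -69.81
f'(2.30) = -74.75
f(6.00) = -833.91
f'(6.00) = -374.83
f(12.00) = -5652.93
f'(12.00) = -1327.63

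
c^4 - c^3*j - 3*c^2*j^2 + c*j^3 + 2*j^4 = (c - 2*j)*(c - j)*(c + j)^2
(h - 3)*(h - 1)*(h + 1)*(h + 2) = h^4 - h^3 - 7*h^2 + h + 6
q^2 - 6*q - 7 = (q - 7)*(q + 1)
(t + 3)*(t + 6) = t^2 + 9*t + 18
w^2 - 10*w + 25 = (w - 5)^2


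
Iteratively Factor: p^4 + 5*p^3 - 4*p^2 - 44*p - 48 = (p + 2)*(p^3 + 3*p^2 - 10*p - 24) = (p + 2)^2*(p^2 + p - 12) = (p + 2)^2*(p + 4)*(p - 3)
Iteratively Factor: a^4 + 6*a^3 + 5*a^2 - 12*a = (a)*(a^3 + 6*a^2 + 5*a - 12) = a*(a + 3)*(a^2 + 3*a - 4) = a*(a + 3)*(a + 4)*(a - 1)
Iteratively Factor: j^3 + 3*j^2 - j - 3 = (j + 1)*(j^2 + 2*j - 3) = (j - 1)*(j + 1)*(j + 3)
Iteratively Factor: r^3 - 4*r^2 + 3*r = (r)*(r^2 - 4*r + 3) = r*(r - 1)*(r - 3)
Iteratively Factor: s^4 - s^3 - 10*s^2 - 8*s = (s)*(s^3 - s^2 - 10*s - 8) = s*(s + 2)*(s^2 - 3*s - 4) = s*(s - 4)*(s + 2)*(s + 1)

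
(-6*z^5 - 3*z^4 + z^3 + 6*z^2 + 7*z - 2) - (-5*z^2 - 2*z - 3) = -6*z^5 - 3*z^4 + z^3 + 11*z^2 + 9*z + 1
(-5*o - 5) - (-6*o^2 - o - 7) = 6*o^2 - 4*o + 2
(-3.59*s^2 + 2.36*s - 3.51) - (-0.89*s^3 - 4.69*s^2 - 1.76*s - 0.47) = 0.89*s^3 + 1.1*s^2 + 4.12*s - 3.04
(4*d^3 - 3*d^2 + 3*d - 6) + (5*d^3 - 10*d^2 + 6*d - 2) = 9*d^3 - 13*d^2 + 9*d - 8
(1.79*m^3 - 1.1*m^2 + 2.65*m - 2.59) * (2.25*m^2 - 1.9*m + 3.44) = 4.0275*m^5 - 5.876*m^4 + 14.2101*m^3 - 14.6465*m^2 + 14.037*m - 8.9096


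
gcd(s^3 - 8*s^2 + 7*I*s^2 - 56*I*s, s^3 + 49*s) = s^2 + 7*I*s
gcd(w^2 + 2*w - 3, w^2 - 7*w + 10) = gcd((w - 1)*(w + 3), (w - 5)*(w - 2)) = 1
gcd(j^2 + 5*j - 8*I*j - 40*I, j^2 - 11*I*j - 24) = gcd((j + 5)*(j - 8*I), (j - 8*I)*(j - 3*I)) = j - 8*I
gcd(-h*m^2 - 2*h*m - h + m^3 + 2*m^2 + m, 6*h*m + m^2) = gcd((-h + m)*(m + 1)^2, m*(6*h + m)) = 1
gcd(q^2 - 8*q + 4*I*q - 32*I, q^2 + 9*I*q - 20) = q + 4*I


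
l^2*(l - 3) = l^3 - 3*l^2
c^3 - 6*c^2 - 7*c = c*(c - 7)*(c + 1)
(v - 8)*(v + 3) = v^2 - 5*v - 24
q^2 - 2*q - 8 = (q - 4)*(q + 2)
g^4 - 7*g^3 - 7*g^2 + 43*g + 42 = (g - 7)*(g - 3)*(g + 1)*(g + 2)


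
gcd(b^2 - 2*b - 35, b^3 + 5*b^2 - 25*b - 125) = b + 5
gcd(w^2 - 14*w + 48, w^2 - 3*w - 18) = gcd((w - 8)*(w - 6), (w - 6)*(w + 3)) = w - 6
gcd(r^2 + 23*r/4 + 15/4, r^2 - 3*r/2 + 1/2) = 1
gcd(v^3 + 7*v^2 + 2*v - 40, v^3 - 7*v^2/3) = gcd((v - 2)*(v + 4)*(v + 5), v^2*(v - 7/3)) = 1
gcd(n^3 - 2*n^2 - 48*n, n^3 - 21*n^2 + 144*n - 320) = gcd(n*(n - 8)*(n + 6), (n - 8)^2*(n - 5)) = n - 8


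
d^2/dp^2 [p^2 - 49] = 2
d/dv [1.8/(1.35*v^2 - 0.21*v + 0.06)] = (0.378 - 4.86*v)/(1.35*v^2 - 0.21*v + 0.06)^2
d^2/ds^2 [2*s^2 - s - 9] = 4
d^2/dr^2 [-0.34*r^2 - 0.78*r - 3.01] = -0.680000000000000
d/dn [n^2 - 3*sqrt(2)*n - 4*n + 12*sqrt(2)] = 2*n - 3*sqrt(2) - 4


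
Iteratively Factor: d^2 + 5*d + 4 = (d + 1)*(d + 4)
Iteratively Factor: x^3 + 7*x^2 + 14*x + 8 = (x + 4)*(x^2 + 3*x + 2) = (x + 1)*(x + 4)*(x + 2)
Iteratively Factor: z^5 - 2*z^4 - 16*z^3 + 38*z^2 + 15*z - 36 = (z - 1)*(z^4 - z^3 - 17*z^2 + 21*z + 36) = (z - 1)*(z + 4)*(z^3 - 5*z^2 + 3*z + 9) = (z - 1)*(z + 1)*(z + 4)*(z^2 - 6*z + 9) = (z - 3)*(z - 1)*(z + 1)*(z + 4)*(z - 3)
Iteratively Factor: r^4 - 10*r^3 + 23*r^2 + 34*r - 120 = (r - 3)*(r^3 - 7*r^2 + 2*r + 40) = (r - 3)*(r + 2)*(r^2 - 9*r + 20) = (r - 5)*(r - 3)*(r + 2)*(r - 4)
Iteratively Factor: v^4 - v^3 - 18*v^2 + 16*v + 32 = (v + 4)*(v^3 - 5*v^2 + 2*v + 8) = (v - 2)*(v + 4)*(v^2 - 3*v - 4) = (v - 2)*(v + 1)*(v + 4)*(v - 4)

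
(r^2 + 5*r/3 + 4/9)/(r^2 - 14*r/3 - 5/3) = (r + 4/3)/(r - 5)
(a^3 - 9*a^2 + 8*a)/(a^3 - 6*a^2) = (a^2 - 9*a + 8)/(a*(a - 6))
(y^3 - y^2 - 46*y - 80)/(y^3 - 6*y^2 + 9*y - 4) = (y^3 - y^2 - 46*y - 80)/(y^3 - 6*y^2 + 9*y - 4)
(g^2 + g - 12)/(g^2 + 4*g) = (g - 3)/g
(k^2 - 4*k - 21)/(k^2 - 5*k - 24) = (k - 7)/(k - 8)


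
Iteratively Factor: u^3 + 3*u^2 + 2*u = (u)*(u^2 + 3*u + 2) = u*(u + 2)*(u + 1)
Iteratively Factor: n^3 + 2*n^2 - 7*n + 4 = (n - 1)*(n^2 + 3*n - 4) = (n - 1)*(n + 4)*(n - 1)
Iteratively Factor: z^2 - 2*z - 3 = (z - 3)*(z + 1)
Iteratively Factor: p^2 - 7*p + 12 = (p - 4)*(p - 3)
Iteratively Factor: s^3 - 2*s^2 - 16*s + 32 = (s - 4)*(s^2 + 2*s - 8) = (s - 4)*(s - 2)*(s + 4)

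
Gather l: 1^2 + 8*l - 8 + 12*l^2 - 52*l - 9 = 12*l^2 - 44*l - 16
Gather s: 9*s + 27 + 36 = 9*s + 63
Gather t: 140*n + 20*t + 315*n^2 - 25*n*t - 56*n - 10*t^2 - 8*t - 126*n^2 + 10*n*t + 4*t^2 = 189*n^2 + 84*n - 6*t^2 + t*(12 - 15*n)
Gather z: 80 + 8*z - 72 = 8*z + 8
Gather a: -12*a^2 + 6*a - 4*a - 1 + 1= -12*a^2 + 2*a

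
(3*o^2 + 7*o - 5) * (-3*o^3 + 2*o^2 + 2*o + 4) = -9*o^5 - 15*o^4 + 35*o^3 + 16*o^2 + 18*o - 20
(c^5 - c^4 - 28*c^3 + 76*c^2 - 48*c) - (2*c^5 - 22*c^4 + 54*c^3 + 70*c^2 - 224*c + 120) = -c^5 + 21*c^4 - 82*c^3 + 6*c^2 + 176*c - 120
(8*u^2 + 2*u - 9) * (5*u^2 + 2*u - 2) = 40*u^4 + 26*u^3 - 57*u^2 - 22*u + 18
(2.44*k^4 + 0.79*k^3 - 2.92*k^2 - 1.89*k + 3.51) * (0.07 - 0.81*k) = -1.9764*k^5 - 0.4691*k^4 + 2.4205*k^3 + 1.3265*k^2 - 2.9754*k + 0.2457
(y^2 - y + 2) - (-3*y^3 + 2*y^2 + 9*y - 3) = 3*y^3 - y^2 - 10*y + 5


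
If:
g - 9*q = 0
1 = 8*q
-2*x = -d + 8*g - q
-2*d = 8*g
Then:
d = -9/2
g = 9/8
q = 1/8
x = -107/16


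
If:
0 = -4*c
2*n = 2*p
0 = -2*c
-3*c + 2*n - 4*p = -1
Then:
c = 0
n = 1/2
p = 1/2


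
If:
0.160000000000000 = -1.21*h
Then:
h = -0.13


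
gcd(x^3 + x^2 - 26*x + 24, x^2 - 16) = x - 4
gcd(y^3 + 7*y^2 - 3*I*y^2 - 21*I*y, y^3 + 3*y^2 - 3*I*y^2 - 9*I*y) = y^2 - 3*I*y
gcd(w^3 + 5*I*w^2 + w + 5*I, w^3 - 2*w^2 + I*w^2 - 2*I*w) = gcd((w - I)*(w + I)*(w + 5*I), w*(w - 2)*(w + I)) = w + I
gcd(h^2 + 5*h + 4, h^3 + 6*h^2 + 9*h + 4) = h^2 + 5*h + 4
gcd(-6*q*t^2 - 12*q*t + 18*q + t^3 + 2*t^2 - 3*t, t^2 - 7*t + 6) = t - 1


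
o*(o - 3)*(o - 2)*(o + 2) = o^4 - 3*o^3 - 4*o^2 + 12*o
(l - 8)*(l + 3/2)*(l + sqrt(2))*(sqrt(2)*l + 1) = sqrt(2)*l^4 - 13*sqrt(2)*l^3/2 + 3*l^3 - 39*l^2/2 - 11*sqrt(2)*l^2 - 36*l - 13*sqrt(2)*l/2 - 12*sqrt(2)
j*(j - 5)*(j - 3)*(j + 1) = j^4 - 7*j^3 + 7*j^2 + 15*j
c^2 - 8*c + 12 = (c - 6)*(c - 2)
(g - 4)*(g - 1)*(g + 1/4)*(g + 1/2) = g^4 - 17*g^3/4 + 3*g^2/8 + 19*g/8 + 1/2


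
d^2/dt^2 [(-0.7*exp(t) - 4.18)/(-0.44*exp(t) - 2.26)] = (-5.55111512312578e-17*exp(2*t) + 0.113168000000001*exp(t) - 0.581272000000001)*exp(t)/(0.085184*exp(3*t) + 1.312608*exp(2*t) + 6.742032*exp(t) + 11.543176)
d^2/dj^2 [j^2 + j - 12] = 2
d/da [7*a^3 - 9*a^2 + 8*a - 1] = 21*a^2 - 18*a + 8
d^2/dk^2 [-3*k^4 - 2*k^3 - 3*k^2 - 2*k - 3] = -36*k^2 - 12*k - 6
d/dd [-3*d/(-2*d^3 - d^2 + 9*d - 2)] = 3*(-4*d^3 - d^2 + 2)/(4*d^6 + 4*d^5 - 35*d^4 - 10*d^3 + 85*d^2 - 36*d + 4)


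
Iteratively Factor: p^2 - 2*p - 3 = (p - 3)*(p + 1)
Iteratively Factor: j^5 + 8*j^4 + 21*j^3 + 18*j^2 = (j)*(j^4 + 8*j^3 + 21*j^2 + 18*j) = j*(j + 3)*(j^3 + 5*j^2 + 6*j) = j^2*(j + 3)*(j^2 + 5*j + 6) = j^2*(j + 3)^2*(j + 2)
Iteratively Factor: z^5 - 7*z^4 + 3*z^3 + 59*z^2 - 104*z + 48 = (z - 1)*(z^4 - 6*z^3 - 3*z^2 + 56*z - 48) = (z - 4)*(z - 1)*(z^3 - 2*z^2 - 11*z + 12) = (z - 4)*(z - 1)^2*(z^2 - z - 12) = (z - 4)^2*(z - 1)^2*(z + 3)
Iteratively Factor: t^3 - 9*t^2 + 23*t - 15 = (t - 1)*(t^2 - 8*t + 15) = (t - 3)*(t - 1)*(t - 5)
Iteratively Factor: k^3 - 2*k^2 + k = (k - 1)*(k^2 - k) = k*(k - 1)*(k - 1)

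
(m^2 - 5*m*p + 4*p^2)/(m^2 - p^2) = (m - 4*p)/(m + p)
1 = 1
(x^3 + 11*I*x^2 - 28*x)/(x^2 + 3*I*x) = (x^2 + 11*I*x - 28)/(x + 3*I)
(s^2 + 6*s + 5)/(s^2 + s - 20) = (s + 1)/(s - 4)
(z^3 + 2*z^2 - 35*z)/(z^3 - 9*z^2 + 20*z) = (z + 7)/(z - 4)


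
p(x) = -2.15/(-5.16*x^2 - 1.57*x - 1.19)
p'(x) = -2.15*(10.32*x + 1.57)/(-5.16*x^2 - 1.57*x - 1.19)^2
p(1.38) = 0.16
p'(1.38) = -0.20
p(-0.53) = 1.19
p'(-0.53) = 2.57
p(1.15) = 0.22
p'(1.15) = -0.30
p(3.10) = 0.04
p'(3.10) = -0.02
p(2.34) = 0.06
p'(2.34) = -0.05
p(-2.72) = 0.06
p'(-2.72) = 0.05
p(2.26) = 0.07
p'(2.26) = -0.06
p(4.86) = 0.02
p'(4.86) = -0.01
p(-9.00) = 0.01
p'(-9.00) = 0.00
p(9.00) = 0.00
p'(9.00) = -0.00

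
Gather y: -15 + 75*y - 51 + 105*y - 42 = 180*y - 108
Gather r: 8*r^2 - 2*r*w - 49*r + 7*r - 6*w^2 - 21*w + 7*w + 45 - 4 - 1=8*r^2 + r*(-2*w - 42) - 6*w^2 - 14*w + 40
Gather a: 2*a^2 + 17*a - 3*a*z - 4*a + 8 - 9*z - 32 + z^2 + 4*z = 2*a^2 + a*(13 - 3*z) + z^2 - 5*z - 24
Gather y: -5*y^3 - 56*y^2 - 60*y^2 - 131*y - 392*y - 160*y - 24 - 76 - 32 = -5*y^3 - 116*y^2 - 683*y - 132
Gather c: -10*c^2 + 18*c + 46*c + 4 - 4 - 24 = -10*c^2 + 64*c - 24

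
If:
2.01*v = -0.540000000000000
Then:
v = -0.27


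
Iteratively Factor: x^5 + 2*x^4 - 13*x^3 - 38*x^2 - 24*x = (x)*(x^4 + 2*x^3 - 13*x^2 - 38*x - 24) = x*(x + 3)*(x^3 - x^2 - 10*x - 8) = x*(x + 1)*(x + 3)*(x^2 - 2*x - 8) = x*(x + 1)*(x + 2)*(x + 3)*(x - 4)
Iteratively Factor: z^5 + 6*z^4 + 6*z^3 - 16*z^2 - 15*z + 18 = (z - 1)*(z^4 + 7*z^3 + 13*z^2 - 3*z - 18) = (z - 1)*(z + 2)*(z^3 + 5*z^2 + 3*z - 9) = (z - 1)*(z + 2)*(z + 3)*(z^2 + 2*z - 3) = (z - 1)*(z + 2)*(z + 3)^2*(z - 1)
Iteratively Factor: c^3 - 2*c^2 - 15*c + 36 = (c + 4)*(c^2 - 6*c + 9) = (c - 3)*(c + 4)*(c - 3)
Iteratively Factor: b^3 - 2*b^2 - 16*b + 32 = (b - 2)*(b^2 - 16) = (b - 2)*(b + 4)*(b - 4)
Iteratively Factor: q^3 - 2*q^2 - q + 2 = (q + 1)*(q^2 - 3*q + 2) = (q - 1)*(q + 1)*(q - 2)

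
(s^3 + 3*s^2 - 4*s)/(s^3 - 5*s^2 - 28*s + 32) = s/(s - 8)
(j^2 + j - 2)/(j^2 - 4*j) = (j^2 + j - 2)/(j*(j - 4))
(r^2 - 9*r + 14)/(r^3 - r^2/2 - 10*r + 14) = 2*(r - 7)/(2*r^2 + 3*r - 14)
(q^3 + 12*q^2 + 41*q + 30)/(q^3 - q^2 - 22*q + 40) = (q^2 + 7*q + 6)/(q^2 - 6*q + 8)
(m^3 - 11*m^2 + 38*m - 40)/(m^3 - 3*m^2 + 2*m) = (m^2 - 9*m + 20)/(m*(m - 1))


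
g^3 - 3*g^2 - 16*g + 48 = (g - 4)*(g - 3)*(g + 4)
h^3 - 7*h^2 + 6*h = h*(h - 6)*(h - 1)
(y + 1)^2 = y^2 + 2*y + 1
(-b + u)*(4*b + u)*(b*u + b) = -4*b^3*u - 4*b^3 + 3*b^2*u^2 + 3*b^2*u + b*u^3 + b*u^2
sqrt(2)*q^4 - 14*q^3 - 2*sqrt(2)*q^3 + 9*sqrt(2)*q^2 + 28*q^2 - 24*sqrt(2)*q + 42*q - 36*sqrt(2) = (q - 3)*(q - 6*sqrt(2))*(q - sqrt(2))*(sqrt(2)*q + sqrt(2))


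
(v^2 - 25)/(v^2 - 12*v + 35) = (v + 5)/(v - 7)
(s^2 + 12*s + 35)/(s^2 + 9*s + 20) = (s + 7)/(s + 4)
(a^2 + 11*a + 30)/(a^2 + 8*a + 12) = (a + 5)/(a + 2)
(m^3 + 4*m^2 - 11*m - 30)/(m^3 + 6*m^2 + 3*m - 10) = (m - 3)/(m - 1)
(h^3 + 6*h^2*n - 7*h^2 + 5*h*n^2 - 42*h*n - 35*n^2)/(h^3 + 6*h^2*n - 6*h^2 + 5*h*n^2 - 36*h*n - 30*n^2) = (h - 7)/(h - 6)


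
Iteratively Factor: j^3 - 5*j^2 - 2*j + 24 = (j + 2)*(j^2 - 7*j + 12) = (j - 3)*(j + 2)*(j - 4)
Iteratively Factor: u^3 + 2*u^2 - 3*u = (u)*(u^2 + 2*u - 3) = u*(u - 1)*(u + 3)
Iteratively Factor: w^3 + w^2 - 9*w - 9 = (w - 3)*(w^2 + 4*w + 3) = (w - 3)*(w + 1)*(w + 3)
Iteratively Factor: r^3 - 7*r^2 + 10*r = (r)*(r^2 - 7*r + 10) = r*(r - 5)*(r - 2)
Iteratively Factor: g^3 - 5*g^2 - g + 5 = (g - 5)*(g^2 - 1) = (g - 5)*(g + 1)*(g - 1)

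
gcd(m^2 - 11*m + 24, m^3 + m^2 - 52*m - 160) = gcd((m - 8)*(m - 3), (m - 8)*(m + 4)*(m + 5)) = m - 8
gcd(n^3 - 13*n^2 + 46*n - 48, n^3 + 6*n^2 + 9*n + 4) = 1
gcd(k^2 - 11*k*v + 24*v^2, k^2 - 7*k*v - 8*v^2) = -k + 8*v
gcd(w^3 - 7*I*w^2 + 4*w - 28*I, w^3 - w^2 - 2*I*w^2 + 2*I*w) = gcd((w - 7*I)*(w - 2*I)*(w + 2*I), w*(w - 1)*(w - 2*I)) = w - 2*I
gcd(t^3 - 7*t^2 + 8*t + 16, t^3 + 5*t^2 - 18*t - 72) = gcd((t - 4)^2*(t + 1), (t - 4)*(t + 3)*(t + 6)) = t - 4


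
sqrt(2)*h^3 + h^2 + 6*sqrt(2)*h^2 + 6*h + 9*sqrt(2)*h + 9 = (h + 3)^2*(sqrt(2)*h + 1)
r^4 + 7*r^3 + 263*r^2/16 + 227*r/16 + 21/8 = (r + 1/4)*(r + 7/4)*(r + 2)*(r + 3)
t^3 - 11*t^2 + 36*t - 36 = (t - 6)*(t - 3)*(t - 2)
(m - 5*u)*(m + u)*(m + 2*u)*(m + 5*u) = m^4 + 3*m^3*u - 23*m^2*u^2 - 75*m*u^3 - 50*u^4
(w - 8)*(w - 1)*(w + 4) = w^3 - 5*w^2 - 28*w + 32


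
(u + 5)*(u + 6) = u^2 + 11*u + 30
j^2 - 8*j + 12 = (j - 6)*(j - 2)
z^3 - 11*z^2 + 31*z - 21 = (z - 7)*(z - 3)*(z - 1)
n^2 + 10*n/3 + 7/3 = (n + 1)*(n + 7/3)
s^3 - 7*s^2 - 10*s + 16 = (s - 8)*(s - 1)*(s + 2)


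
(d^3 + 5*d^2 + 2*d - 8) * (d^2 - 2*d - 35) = d^5 + 3*d^4 - 43*d^3 - 187*d^2 - 54*d + 280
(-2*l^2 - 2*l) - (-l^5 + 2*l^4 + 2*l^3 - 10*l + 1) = l^5 - 2*l^4 - 2*l^3 - 2*l^2 + 8*l - 1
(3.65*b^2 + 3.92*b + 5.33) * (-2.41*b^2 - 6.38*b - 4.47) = -8.7965*b^4 - 32.7342*b^3 - 54.1704*b^2 - 51.5278*b - 23.8251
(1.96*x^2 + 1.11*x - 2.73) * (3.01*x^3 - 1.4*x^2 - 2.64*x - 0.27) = 5.8996*x^5 + 0.5971*x^4 - 14.9457*x^3 + 0.362399999999999*x^2 + 6.9075*x + 0.7371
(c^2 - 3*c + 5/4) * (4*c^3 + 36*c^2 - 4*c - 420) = 4*c^5 + 24*c^4 - 107*c^3 - 363*c^2 + 1255*c - 525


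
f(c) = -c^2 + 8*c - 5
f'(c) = 8 - 2*c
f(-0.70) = -11.09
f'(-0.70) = 9.40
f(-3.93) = -51.88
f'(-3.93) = 15.86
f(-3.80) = -49.84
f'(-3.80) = 15.60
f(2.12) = 7.47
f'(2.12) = 3.76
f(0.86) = 1.14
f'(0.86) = 6.28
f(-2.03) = -25.36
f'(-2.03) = 12.06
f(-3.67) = -47.83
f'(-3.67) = 15.34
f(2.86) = 9.70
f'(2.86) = 2.28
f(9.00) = -14.00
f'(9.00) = -10.00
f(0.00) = -5.00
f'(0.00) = 8.00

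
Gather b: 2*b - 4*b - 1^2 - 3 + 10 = 6 - 2*b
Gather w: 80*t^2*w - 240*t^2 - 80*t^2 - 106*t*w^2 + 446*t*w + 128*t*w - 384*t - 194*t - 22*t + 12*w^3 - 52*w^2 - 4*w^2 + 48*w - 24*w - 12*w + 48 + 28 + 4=-320*t^2 - 600*t + 12*w^3 + w^2*(-106*t - 56) + w*(80*t^2 + 574*t + 12) + 80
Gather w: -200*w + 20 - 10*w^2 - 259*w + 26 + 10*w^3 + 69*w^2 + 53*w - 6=10*w^3 + 59*w^2 - 406*w + 40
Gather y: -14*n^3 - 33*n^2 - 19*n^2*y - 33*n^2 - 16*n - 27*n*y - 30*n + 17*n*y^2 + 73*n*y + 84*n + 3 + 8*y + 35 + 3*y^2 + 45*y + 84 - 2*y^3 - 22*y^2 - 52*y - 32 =-14*n^3 - 66*n^2 + 38*n - 2*y^3 + y^2*(17*n - 19) + y*(-19*n^2 + 46*n + 1) + 90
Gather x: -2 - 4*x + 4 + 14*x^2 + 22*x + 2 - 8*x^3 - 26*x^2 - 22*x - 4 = -8*x^3 - 12*x^2 - 4*x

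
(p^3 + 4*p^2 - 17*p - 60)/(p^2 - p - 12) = p + 5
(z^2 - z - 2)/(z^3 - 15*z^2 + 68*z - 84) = (z + 1)/(z^2 - 13*z + 42)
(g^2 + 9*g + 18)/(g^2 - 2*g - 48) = (g + 3)/(g - 8)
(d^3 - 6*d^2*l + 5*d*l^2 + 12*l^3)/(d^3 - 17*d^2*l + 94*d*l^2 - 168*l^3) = (d^2 - 2*d*l - 3*l^2)/(d^2 - 13*d*l + 42*l^2)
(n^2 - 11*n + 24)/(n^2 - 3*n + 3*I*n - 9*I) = (n - 8)/(n + 3*I)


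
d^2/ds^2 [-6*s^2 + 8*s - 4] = -12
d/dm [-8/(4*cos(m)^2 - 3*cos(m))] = 8*(3 - 8*cos(m))*sin(m)/((4*cos(m) - 3)^2*cos(m)^2)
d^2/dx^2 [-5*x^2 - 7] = -10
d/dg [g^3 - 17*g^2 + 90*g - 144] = 3*g^2 - 34*g + 90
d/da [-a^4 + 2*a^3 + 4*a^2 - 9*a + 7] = -4*a^3 + 6*a^2 + 8*a - 9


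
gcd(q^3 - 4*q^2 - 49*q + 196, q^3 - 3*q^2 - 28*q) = q - 7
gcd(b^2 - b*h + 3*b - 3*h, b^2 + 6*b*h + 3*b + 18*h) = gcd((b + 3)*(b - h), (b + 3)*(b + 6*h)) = b + 3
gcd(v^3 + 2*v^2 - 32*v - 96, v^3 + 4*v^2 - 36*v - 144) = v^2 - 2*v - 24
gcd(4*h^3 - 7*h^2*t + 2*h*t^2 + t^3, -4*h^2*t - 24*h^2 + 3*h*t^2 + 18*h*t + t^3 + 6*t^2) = -4*h^2 + 3*h*t + t^2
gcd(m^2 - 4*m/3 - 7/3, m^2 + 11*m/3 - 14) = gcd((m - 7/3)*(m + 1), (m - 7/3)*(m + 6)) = m - 7/3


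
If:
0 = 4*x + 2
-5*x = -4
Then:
No Solution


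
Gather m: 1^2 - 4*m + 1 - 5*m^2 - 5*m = -5*m^2 - 9*m + 2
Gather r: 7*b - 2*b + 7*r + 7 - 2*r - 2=5*b + 5*r + 5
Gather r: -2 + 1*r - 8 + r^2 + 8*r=r^2 + 9*r - 10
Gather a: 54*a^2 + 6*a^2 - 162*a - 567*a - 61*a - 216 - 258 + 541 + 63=60*a^2 - 790*a + 130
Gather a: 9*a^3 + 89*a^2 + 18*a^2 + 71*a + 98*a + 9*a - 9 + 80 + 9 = 9*a^3 + 107*a^2 + 178*a + 80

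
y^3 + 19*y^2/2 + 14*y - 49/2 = (y - 1)*(y + 7/2)*(y + 7)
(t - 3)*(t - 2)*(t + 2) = t^3 - 3*t^2 - 4*t + 12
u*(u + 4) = u^2 + 4*u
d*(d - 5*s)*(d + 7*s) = d^3 + 2*d^2*s - 35*d*s^2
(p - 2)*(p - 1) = p^2 - 3*p + 2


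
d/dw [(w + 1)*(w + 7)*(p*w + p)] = 3*p*(w + 1)*(w + 5)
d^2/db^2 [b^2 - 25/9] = 2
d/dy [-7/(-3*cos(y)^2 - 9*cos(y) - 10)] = 21*(2*cos(y) + 3)*sin(y)/(3*cos(y)^2 + 9*cos(y) + 10)^2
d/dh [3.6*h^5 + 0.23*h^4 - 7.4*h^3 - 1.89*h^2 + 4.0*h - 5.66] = 18.0*h^4 + 0.92*h^3 - 22.2*h^2 - 3.78*h + 4.0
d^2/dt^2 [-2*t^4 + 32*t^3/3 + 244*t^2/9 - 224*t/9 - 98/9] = -24*t^2 + 64*t + 488/9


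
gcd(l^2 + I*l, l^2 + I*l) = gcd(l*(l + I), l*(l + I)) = l^2 + I*l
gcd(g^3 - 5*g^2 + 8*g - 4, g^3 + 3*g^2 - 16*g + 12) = g^2 - 3*g + 2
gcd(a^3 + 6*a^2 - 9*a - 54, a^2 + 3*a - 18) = a^2 + 3*a - 18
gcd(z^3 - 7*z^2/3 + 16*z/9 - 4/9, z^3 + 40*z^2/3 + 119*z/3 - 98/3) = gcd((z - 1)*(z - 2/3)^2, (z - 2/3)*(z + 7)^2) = z - 2/3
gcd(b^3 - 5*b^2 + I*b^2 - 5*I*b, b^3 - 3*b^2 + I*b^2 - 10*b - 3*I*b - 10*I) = b^2 + b*(-5 + I) - 5*I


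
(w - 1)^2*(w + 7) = w^3 + 5*w^2 - 13*w + 7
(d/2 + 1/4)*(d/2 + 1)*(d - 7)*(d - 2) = d^4/4 - 13*d^3/8 - 15*d^2/8 + 13*d/2 + 7/2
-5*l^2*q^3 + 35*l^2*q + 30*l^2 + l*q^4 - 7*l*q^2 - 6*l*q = (-5*l + q)*(q - 3)*(q + 2)*(l*q + l)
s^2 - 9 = (s - 3)*(s + 3)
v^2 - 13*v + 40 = (v - 8)*(v - 5)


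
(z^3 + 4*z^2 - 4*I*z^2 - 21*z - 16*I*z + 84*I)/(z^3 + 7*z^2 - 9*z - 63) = (z - 4*I)/(z + 3)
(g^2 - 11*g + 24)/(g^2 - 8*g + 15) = (g - 8)/(g - 5)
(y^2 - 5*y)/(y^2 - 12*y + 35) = y/(y - 7)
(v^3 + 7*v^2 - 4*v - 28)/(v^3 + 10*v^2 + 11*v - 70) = (v + 2)/(v + 5)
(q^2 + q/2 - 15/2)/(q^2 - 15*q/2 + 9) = (2*q^2 + q - 15)/(2*q^2 - 15*q + 18)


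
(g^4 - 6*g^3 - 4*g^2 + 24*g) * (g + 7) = g^5 + g^4 - 46*g^3 - 4*g^2 + 168*g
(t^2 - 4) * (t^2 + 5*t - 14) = t^4 + 5*t^3 - 18*t^2 - 20*t + 56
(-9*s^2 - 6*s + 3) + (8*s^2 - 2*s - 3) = -s^2 - 8*s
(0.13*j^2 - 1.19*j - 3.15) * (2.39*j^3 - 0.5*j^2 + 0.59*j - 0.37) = 0.3107*j^5 - 2.9091*j^4 - 6.8568*j^3 + 0.8248*j^2 - 1.4182*j + 1.1655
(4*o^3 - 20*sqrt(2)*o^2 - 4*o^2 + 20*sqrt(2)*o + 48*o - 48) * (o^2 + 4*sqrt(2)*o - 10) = 4*o^5 - 4*sqrt(2)*o^4 - 4*o^4 - 152*o^3 + 4*sqrt(2)*o^3 + 152*o^2 + 392*sqrt(2)*o^2 - 392*sqrt(2)*o - 480*o + 480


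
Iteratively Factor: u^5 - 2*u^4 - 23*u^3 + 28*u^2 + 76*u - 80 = (u - 5)*(u^4 + 3*u^3 - 8*u^2 - 12*u + 16) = (u - 5)*(u + 2)*(u^3 + u^2 - 10*u + 8) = (u - 5)*(u - 2)*(u + 2)*(u^2 + 3*u - 4) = (u - 5)*(u - 2)*(u - 1)*(u + 2)*(u + 4)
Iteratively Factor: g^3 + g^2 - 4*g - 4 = (g - 2)*(g^2 + 3*g + 2) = (g - 2)*(g + 2)*(g + 1)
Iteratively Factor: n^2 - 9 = (n - 3)*(n + 3)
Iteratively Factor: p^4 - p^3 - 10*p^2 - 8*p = (p - 4)*(p^3 + 3*p^2 + 2*p) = p*(p - 4)*(p^2 + 3*p + 2) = p*(p - 4)*(p + 2)*(p + 1)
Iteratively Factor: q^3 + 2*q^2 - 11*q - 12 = (q + 4)*(q^2 - 2*q - 3) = (q - 3)*(q + 4)*(q + 1)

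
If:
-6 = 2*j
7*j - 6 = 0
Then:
No Solution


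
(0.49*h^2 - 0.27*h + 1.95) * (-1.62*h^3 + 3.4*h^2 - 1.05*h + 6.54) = -0.7938*h^5 + 2.1034*h^4 - 4.5915*h^3 + 10.1181*h^2 - 3.8133*h + 12.753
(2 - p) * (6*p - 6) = -6*p^2 + 18*p - 12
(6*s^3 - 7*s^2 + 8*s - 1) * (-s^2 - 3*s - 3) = -6*s^5 - 11*s^4 - 5*s^3 - 2*s^2 - 21*s + 3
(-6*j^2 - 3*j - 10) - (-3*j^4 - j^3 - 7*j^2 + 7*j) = 3*j^4 + j^3 + j^2 - 10*j - 10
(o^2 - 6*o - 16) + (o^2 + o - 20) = 2*o^2 - 5*o - 36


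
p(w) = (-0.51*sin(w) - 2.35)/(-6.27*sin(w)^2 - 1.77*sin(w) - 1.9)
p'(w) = (12.54*sin(w)*cos(w) + 1.77*cos(w))*(-0.51*sin(w) - 2.35)/(-6.27*sin(w)^2 - 1.77*sin(w) - 1.9)^2 - 0.51*cos(w)/(-6.27*sin(w)^2 - 1.77*sin(w) - 1.9) = (-29.469*sin(w) + 1.59885*cos(2*w) - 4.78935)*cos(w)/(6.27*sin(w)^2 + 1.77*sin(w) + 1.9)^2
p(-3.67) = 0.59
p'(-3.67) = 0.85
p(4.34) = 0.33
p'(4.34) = -0.24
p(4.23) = 0.36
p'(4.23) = -0.34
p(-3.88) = 0.45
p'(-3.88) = 0.51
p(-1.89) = 0.32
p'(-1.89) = -0.20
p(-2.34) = 0.51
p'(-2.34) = -0.76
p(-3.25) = 1.11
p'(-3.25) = 1.36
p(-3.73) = 0.55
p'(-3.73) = 0.74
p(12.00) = 0.75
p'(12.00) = 1.30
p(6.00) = 1.16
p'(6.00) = 1.28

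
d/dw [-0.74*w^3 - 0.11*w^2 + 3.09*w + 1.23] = -2.22*w^2 - 0.22*w + 3.09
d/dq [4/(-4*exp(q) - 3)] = 16*exp(q)/(4*exp(q) + 3)^2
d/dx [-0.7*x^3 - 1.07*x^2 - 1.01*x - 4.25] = -2.1*x^2 - 2.14*x - 1.01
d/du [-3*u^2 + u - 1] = 1 - 6*u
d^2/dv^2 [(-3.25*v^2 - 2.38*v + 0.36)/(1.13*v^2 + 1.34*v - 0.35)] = (3.76425599999999*v^3 - 4.954146*v^2 - 2.377068*v - 1.451098)/(1.442897*v^6 + 5.133138*v^5 + 4.746339*v^4 - 0.773715999999999*v^3 - 1.470105*v^2 + 0.49245*v - 0.042875)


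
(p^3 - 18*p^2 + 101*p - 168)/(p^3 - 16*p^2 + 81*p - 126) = (p - 8)/(p - 6)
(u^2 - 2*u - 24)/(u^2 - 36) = (u + 4)/(u + 6)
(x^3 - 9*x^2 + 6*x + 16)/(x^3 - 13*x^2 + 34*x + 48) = (x - 2)/(x - 6)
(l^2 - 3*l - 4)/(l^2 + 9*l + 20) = (l^2 - 3*l - 4)/(l^2 + 9*l + 20)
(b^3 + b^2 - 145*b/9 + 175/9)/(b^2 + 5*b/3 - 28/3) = (3*b^2 + 10*b - 25)/(3*(b + 4))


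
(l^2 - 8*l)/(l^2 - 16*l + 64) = l/(l - 8)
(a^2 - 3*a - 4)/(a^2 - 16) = (a + 1)/(a + 4)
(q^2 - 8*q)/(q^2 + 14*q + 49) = q*(q - 8)/(q^2 + 14*q + 49)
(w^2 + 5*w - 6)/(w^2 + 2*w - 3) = (w + 6)/(w + 3)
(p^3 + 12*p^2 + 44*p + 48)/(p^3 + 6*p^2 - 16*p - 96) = (p + 2)/(p - 4)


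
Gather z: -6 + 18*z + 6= 18*z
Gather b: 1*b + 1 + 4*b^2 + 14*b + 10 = 4*b^2 + 15*b + 11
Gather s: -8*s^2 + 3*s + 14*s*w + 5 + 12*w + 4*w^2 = -8*s^2 + s*(14*w + 3) + 4*w^2 + 12*w + 5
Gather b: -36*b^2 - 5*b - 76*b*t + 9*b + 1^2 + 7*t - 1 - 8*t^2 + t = -36*b^2 + b*(4 - 76*t) - 8*t^2 + 8*t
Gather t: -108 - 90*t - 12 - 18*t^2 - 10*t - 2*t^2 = -20*t^2 - 100*t - 120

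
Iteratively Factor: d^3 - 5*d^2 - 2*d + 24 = (d - 4)*(d^2 - d - 6) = (d - 4)*(d + 2)*(d - 3)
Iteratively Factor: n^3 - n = (n)*(n^2 - 1) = n*(n + 1)*(n - 1)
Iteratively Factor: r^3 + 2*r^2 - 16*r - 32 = (r + 2)*(r^2 - 16) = (r - 4)*(r + 2)*(r + 4)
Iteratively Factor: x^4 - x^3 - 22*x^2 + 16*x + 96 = (x - 3)*(x^3 + 2*x^2 - 16*x - 32) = (x - 3)*(x + 2)*(x^2 - 16) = (x - 4)*(x - 3)*(x + 2)*(x + 4)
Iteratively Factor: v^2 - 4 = (v + 2)*(v - 2)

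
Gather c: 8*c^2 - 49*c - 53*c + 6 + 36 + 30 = 8*c^2 - 102*c + 72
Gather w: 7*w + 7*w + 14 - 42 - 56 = 14*w - 84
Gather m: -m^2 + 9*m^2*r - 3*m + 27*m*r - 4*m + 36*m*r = m^2*(9*r - 1) + m*(63*r - 7)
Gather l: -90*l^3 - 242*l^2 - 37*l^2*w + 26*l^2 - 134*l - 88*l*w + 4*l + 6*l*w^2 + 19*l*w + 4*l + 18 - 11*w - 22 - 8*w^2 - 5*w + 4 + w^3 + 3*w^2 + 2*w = -90*l^3 + l^2*(-37*w - 216) + l*(6*w^2 - 69*w - 126) + w^3 - 5*w^2 - 14*w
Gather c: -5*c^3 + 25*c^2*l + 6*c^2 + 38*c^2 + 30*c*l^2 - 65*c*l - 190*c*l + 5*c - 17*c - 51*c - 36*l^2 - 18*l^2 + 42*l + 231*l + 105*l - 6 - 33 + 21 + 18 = -5*c^3 + c^2*(25*l + 44) + c*(30*l^2 - 255*l - 63) - 54*l^2 + 378*l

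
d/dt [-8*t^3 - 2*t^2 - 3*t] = -24*t^2 - 4*t - 3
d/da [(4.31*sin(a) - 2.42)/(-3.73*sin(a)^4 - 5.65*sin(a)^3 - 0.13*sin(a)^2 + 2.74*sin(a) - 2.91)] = (48.2289*sin(a)^4 + 12.5966*sin(a)^3 - 40.4587*sin(a)^2 - 0.629200000000001*sin(a) - 5.9113)*cos(a)/(13.9129*sin(a)^8 + 42.149*sin(a)^7 + 32.8923*sin(a)^6 - 18.9714*sin(a)^5 - 9.2365*sin(a)^4 + 32.1706*sin(a)^3 + 8.2642*sin(a)^2 - 15.9468*sin(a) + 8.4681)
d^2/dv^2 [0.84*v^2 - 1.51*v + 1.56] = 1.68000000000000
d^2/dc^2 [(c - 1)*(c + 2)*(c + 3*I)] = 6*c + 2 + 6*I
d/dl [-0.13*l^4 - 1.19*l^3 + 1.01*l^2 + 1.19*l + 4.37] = -0.52*l^3 - 3.57*l^2 + 2.02*l + 1.19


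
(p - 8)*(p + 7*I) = p^2 - 8*p + 7*I*p - 56*I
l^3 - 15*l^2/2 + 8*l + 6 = (l - 6)*(l - 2)*(l + 1/2)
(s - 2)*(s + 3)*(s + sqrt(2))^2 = s^4 + s^3 + 2*sqrt(2)*s^3 - 4*s^2 + 2*sqrt(2)*s^2 - 12*sqrt(2)*s + 2*s - 12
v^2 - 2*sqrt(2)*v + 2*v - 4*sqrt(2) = (v + 2)*(v - 2*sqrt(2))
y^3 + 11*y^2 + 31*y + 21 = (y + 1)*(y + 3)*(y + 7)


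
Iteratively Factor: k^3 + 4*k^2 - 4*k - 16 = (k + 4)*(k^2 - 4) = (k + 2)*(k + 4)*(k - 2)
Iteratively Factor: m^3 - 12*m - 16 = (m + 2)*(m^2 - 2*m - 8) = (m + 2)^2*(m - 4)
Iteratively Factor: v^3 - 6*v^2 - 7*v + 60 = (v - 4)*(v^2 - 2*v - 15) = (v - 5)*(v - 4)*(v + 3)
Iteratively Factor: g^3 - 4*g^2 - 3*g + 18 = (g - 3)*(g^2 - g - 6) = (g - 3)^2*(g + 2)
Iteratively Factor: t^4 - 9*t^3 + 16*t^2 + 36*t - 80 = (t - 4)*(t^3 - 5*t^2 - 4*t + 20) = (t - 5)*(t - 4)*(t^2 - 4) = (t - 5)*(t - 4)*(t - 2)*(t + 2)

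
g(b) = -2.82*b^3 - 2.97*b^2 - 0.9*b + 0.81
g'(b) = -8.46*b^2 - 5.94*b - 0.9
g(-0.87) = 1.20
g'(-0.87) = -2.14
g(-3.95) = 131.82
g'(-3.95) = -109.43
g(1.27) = -10.90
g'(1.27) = -22.09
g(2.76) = -83.59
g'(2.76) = -81.74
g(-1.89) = 10.94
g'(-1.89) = -19.89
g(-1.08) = 1.87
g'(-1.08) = -4.35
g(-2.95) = 50.01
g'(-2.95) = -57.00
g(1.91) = -31.39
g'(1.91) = -43.11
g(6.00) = -720.63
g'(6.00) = -341.10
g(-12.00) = 4456.89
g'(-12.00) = -1147.86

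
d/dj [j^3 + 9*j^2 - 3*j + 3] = 3*j^2 + 18*j - 3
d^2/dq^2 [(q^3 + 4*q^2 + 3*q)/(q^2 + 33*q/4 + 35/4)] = 56*(67*q^3 + 255*q^2 + 345*q + 205)/(64*q^6 + 1584*q^5 + 14748*q^4 + 63657*q^3 + 129045*q^2 + 121275*q + 42875)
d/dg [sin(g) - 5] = cos(g)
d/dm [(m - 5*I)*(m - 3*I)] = 2*m - 8*I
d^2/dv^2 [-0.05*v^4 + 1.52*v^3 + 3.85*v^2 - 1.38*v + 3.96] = -0.6*v^2 + 9.12*v + 7.7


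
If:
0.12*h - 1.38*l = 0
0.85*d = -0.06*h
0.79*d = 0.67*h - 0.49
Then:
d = -0.05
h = 0.68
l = 0.06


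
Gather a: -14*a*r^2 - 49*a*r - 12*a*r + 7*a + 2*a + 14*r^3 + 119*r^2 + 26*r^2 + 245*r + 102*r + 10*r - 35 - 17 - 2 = a*(-14*r^2 - 61*r + 9) + 14*r^3 + 145*r^2 + 357*r - 54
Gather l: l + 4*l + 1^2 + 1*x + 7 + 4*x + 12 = 5*l + 5*x + 20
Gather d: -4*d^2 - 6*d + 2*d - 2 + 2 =-4*d^2 - 4*d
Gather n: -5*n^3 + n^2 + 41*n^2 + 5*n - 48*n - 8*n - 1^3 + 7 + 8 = -5*n^3 + 42*n^2 - 51*n + 14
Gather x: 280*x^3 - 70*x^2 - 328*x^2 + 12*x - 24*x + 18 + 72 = 280*x^3 - 398*x^2 - 12*x + 90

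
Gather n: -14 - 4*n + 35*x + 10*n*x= n*(10*x - 4) + 35*x - 14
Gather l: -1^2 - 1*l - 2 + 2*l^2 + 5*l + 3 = 2*l^2 + 4*l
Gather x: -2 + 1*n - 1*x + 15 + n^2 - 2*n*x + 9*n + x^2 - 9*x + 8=n^2 + 10*n + x^2 + x*(-2*n - 10) + 21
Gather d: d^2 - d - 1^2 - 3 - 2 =d^2 - d - 6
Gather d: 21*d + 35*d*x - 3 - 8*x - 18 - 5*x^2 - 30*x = d*(35*x + 21) - 5*x^2 - 38*x - 21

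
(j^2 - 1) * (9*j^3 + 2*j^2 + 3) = 9*j^5 + 2*j^4 - 9*j^3 + j^2 - 3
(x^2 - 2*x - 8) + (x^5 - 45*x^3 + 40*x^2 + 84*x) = x^5 - 45*x^3 + 41*x^2 + 82*x - 8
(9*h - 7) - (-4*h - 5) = 13*h - 2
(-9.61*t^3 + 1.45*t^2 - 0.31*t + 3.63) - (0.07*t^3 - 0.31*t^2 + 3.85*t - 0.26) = -9.68*t^3 + 1.76*t^2 - 4.16*t + 3.89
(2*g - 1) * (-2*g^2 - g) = -4*g^3 + g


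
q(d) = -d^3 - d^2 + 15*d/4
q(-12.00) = 1539.00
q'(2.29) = -16.56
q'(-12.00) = -404.25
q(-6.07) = 164.04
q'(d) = -3*d^2 - 2*d + 15/4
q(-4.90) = 75.26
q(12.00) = -1827.00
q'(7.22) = -167.08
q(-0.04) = -0.15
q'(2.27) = -16.25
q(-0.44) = -1.76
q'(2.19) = -15.02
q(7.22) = -401.42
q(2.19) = -7.09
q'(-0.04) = 3.83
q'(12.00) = -452.25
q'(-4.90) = -58.48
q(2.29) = -8.67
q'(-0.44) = 4.05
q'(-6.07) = -94.64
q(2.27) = -8.34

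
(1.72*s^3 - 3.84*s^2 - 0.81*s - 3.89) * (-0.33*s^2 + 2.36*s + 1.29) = -0.5676*s^5 + 5.3264*s^4 - 6.5763*s^3 - 5.5815*s^2 - 10.2253*s - 5.0181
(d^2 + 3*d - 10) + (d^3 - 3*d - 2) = d^3 + d^2 - 12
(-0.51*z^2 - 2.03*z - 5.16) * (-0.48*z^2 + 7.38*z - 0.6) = 0.2448*z^4 - 2.7894*z^3 - 12.1986*z^2 - 36.8628*z + 3.096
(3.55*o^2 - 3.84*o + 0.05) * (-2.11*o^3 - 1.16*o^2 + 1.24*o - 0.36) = -7.4905*o^5 + 3.9844*o^4 + 8.7509*o^3 - 6.0976*o^2 + 1.4444*o - 0.018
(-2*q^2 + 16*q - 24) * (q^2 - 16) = -2*q^4 + 16*q^3 + 8*q^2 - 256*q + 384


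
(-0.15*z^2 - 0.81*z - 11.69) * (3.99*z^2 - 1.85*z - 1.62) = -0.5985*z^4 - 2.9544*z^3 - 44.9016*z^2 + 22.9387*z + 18.9378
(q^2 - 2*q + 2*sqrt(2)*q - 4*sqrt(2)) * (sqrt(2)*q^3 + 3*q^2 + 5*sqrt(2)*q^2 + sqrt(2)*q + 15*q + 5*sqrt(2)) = sqrt(2)*q^5 + 3*sqrt(2)*q^4 + 7*q^4 - 3*sqrt(2)*q^3 + 21*q^3 - 66*q^2 + 21*sqrt(2)*q^2 - 70*sqrt(2)*q + 12*q - 40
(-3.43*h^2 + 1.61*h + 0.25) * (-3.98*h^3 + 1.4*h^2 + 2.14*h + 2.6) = 13.6514*h^5 - 11.2098*h^4 - 6.0812*h^3 - 5.1226*h^2 + 4.721*h + 0.65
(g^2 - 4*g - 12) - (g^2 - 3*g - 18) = 6 - g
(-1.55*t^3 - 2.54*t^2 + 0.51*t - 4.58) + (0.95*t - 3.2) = -1.55*t^3 - 2.54*t^2 + 1.46*t - 7.78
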